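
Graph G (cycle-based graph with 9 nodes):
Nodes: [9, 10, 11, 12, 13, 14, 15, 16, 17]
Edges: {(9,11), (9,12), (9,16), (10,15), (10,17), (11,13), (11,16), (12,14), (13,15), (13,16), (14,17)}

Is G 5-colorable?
A valid 5-coloring: color 1: [9, 10, 13, 14]; color 2: [12, 15, 16, 17]; color 3: [11].
(χ(G) = 3 ≤ 5.)

Yes, G is 5-colorable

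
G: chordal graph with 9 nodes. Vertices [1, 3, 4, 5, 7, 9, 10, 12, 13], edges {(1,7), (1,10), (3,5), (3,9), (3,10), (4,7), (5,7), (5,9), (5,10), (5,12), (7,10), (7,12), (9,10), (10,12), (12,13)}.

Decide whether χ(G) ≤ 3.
The clique on vertices [3, 5, 9, 10] has size 4 > 3, so it alone needs 4 colors.

No, G is not 3-colorable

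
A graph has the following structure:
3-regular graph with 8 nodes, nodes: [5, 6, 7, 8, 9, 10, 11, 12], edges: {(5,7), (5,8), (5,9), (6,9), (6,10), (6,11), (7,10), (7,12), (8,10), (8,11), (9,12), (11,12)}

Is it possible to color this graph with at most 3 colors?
A valid 3-coloring: color 1: [5, 6, 12]; color 2: [9, 10, 11]; color 3: [7, 8].
(χ(G) = 3 ≤ 3.)

Yes, G is 3-colorable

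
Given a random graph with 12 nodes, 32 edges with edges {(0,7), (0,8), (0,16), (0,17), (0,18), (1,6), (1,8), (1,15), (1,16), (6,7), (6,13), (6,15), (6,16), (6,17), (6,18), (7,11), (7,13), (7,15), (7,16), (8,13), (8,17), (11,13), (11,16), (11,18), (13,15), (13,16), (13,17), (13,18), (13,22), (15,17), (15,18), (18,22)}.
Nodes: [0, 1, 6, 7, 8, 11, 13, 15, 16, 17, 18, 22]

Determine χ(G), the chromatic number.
χ(G) = 4

Clique number ω(G) = 4 (lower bound: χ ≥ ω).
The clique on [7, 11, 13, 16] has size 4, forcing χ ≥ 4, and the coloring below uses 4 colors, so χ(G) = 4.
A valid 4-coloring: color 1: [0, 1, 13]; color 2: [6, 8, 11, 22]; color 3: [7, 17, 18]; color 4: [15, 16].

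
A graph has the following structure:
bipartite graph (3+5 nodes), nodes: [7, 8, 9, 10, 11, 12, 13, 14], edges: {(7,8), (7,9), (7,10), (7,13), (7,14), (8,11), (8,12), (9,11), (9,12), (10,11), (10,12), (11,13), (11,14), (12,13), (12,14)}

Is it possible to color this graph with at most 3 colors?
Yes, G is 3-colorable

A valid 3-coloring: color 1: [7, 11, 12]; color 2: [8, 9, 10, 13, 14].
(χ(G) = 2 ≤ 3.)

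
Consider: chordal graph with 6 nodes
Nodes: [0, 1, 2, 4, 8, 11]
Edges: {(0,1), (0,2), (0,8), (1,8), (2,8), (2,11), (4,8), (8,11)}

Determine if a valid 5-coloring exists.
A valid 5-coloring: color 1: [8]; color 2: [0, 4, 11]; color 3: [1, 2].
(χ(G) = 3 ≤ 5.)

Yes, G is 5-colorable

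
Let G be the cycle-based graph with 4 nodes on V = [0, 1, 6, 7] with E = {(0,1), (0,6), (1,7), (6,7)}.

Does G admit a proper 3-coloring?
A valid 3-coloring: color 1: [0, 7]; color 2: [1, 6].
(χ(G) = 2 ≤ 3.)

Yes, G is 3-colorable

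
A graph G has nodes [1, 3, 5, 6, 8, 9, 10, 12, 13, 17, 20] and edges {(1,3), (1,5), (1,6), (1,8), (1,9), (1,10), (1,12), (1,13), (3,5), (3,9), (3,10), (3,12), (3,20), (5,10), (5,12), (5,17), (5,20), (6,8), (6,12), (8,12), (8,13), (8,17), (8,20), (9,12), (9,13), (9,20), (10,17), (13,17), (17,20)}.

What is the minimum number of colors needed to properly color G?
Clique number ω(G) = 4 (lower bound: χ ≥ ω).
The clique on [1, 3, 5, 10] has size 4, forcing χ ≥ 4, and the coloring below uses 4 colors, so χ(G) = 4.
A valid 4-coloring: color 1: [1, 17]; color 2: [3, 8]; color 3: [5, 6, 9]; color 4: [10, 12, 13, 20].

χ(G) = 4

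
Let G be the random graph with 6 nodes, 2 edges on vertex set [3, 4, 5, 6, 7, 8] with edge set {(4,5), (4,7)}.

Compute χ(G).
Clique number ω(G) = 2 (lower bound: χ ≥ ω).
The graph is bipartite (no odd cycle), so 2 colors suffice: χ(G) = 2.
A valid 2-coloring: color 1: [3, 4, 6, 8]; color 2: [5, 7].

χ(G) = 2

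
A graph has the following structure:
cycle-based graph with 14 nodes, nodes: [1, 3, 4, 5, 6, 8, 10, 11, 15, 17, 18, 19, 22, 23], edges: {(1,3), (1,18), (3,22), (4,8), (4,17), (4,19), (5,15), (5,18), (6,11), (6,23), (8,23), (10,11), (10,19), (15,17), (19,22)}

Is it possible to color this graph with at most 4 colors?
A valid 4-coloring: color 1: [3, 6, 8, 15, 18, 19]; color 2: [1, 4, 5, 11, 22, 23]; color 3: [10, 17].
(χ(G) = 3 ≤ 4.)

Yes, G is 4-colorable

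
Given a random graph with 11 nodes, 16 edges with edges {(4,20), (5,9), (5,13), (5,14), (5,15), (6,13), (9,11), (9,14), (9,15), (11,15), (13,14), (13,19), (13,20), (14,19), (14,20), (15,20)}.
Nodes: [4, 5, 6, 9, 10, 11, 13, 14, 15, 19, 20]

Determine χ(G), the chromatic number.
Clique number ω(G) = 3 (lower bound: χ ≥ ω).
The clique on [9, 11, 15] has size 3, forcing χ ≥ 3, and the coloring below uses 3 colors, so χ(G) = 3.
A valid 3-coloring: color 1: [4, 6, 10, 14, 15]; color 2: [9, 13]; color 3: [5, 11, 19, 20].

χ(G) = 3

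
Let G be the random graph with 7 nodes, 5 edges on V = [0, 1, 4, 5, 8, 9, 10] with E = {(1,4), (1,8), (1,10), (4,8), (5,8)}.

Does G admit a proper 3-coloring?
Yes, G is 3-colorable

A valid 3-coloring: color 1: [0, 8, 9, 10]; color 2: [1, 5]; color 3: [4].
(χ(G) = 3 ≤ 3.)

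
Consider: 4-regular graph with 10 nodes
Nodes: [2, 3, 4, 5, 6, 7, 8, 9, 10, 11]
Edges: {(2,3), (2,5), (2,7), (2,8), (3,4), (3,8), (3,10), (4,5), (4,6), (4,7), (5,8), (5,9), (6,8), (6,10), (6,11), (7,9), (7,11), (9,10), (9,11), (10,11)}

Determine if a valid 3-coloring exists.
No, G is not 3-colorable

Suppose a proper 3-coloring c exists. The clique [2, 3, 8] takes 3 distinct colors; by symmetry let c(2) = 1, c(3) = 2, c(8) = 3.
- Vertex 5: neighbors [2, 8] already have colors [1, 3] ⇒ c(5) = 2.
- Vertex 6: neighbors [8] already have colors [3]; try each remaining color.
- Case c(6) = 1:
  - Vertex 10: neighbors [6, 3] already have colors [1, 2] ⇒ c(10) = 3.
  - Vertex 9: neighbors [5, 10] already have colors [2, 3] ⇒ c(9) = 1.
  - Vertex 4: neighbors [6, 3] already have colors [1, 2] ⇒ c(4) = 3.
  - Vertex 7: neighbors [2, 4] already have colors [1, 3] ⇒ c(7) = 2.
  - Vertex 11: neighbors [6, 7, 10] already have colors [1, 2, 3] — all 3 colors blocked. Contradiction.
- Case c(6) = 2:
  - Vertex 7: neighbors [2] already have colors [1]; try each remaining color.
  - Case c(7) = 2:
    - Vertex 9: neighbors [5] already have colors [2]; try each remaining color.
    - Case c(9) = 1:
      - Vertex 10: neighbors [9, 3] already have colors [1, 2] ⇒ c(10) = 3.
      - Vertex 11: neighbors [9, 6, 10] already have colors [1, 2, 3] — all 3 colors blocked. Contradiction.
    - Case c(9) = 3:
      - Vertex 10: neighbors [3, 9] already have colors [2, 3] ⇒ c(10) = 1.
      - Vertex 11: neighbors [10, 6, 9] already have colors [1, 2, 3] — all 3 colors blocked. Contradiction.
  - Case c(7) = 3:
    - Vertex 9: neighbors [5, 7] already have colors [2, 3] ⇒ c(9) = 1.
    - Vertex 11: neighbors [9, 6, 7] already have colors [1, 2, 3] — all 3 colors blocked. Contradiction.
Every case ends in a contradiction, so G has no proper 3-coloring (χ ≥ 4).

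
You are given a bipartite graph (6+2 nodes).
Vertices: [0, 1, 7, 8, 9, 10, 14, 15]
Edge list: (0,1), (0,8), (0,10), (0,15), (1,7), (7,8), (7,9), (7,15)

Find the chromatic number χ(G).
Clique number ω(G) = 2 (lower bound: χ ≥ ω).
The graph is bipartite (no odd cycle), so 2 colors suffice: χ(G) = 2.
A valid 2-coloring: color 1: [0, 7, 14]; color 2: [1, 8, 9, 10, 15].

χ(G) = 2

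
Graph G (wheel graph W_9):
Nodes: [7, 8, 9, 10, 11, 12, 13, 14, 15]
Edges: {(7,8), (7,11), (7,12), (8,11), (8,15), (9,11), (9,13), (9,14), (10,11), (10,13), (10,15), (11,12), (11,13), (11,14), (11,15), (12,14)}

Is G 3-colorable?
Yes, G is 3-colorable

A valid 3-coloring: color 1: [11]; color 2: [7, 13, 14, 15]; color 3: [8, 9, 10, 12].
(χ(G) = 3 ≤ 3.)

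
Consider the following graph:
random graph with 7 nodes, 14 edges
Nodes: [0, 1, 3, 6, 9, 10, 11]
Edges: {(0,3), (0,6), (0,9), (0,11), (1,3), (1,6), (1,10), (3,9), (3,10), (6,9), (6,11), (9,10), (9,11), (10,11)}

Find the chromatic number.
Clique number ω(G) = 4 (lower bound: χ ≥ ω).
The clique on [0, 6, 9, 11] has size 4, forcing χ ≥ 4, and the coloring below uses 4 colors, so χ(G) = 4.
A valid 4-coloring: color 1: [1, 9]; color 2: [0, 10]; color 3: [3, 6]; color 4: [11].

χ(G) = 4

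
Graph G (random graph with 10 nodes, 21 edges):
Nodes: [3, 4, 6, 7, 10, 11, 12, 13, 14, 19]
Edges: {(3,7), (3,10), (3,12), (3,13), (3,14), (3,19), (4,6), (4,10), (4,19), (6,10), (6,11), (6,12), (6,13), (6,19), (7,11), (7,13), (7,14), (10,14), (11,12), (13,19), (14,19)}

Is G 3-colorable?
Yes, G is 3-colorable

A valid 3-coloring: color 1: [3, 6]; color 2: [7, 10, 12, 19]; color 3: [4, 11, 13, 14].
(χ(G) = 3 ≤ 3.)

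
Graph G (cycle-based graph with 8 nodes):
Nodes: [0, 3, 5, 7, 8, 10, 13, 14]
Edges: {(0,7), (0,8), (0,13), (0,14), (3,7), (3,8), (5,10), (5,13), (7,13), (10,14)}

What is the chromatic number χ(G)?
Clique number ω(G) = 3 (lower bound: χ ≥ ω).
The clique on [0, 7, 13] has size 3, forcing χ ≥ 3, and the coloring below uses 3 colors, so χ(G) = 3.
A valid 3-coloring: color 1: [0, 3, 5]; color 2: [8, 10, 13]; color 3: [7, 14].

χ(G) = 3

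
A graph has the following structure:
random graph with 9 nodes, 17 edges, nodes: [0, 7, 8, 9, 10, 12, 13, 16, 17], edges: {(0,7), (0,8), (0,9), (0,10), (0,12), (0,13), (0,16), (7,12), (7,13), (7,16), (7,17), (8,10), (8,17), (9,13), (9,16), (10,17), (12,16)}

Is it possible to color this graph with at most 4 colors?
A valid 4-coloring: color 1: [0, 17]; color 2: [7, 9, 10]; color 3: [8, 13, 16]; color 4: [12].
(χ(G) = 4 ≤ 4.)

Yes, G is 4-colorable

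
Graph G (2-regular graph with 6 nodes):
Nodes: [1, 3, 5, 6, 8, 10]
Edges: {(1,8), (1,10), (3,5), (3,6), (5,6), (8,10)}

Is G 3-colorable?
Yes, G is 3-colorable

A valid 3-coloring: color 1: [1, 3]; color 2: [6, 8]; color 3: [5, 10].
(χ(G) = 3 ≤ 3.)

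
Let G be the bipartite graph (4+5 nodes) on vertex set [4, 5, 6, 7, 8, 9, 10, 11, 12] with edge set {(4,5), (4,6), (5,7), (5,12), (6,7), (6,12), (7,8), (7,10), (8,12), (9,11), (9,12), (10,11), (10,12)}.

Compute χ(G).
Clique number ω(G) = 2 (lower bound: χ ≥ ω).
The graph is bipartite (no odd cycle), so 2 colors suffice: χ(G) = 2.
A valid 2-coloring: color 1: [4, 7, 11, 12]; color 2: [5, 6, 8, 9, 10].

χ(G) = 2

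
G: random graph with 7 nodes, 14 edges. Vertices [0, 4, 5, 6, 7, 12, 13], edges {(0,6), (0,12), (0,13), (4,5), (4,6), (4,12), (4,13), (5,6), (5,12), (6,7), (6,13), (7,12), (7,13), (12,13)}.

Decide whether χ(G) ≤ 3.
Yes, G is 3-colorable

A valid 3-coloring: color 1: [5, 13]; color 2: [6, 12]; color 3: [0, 4, 7].
(χ(G) = 3 ≤ 3.)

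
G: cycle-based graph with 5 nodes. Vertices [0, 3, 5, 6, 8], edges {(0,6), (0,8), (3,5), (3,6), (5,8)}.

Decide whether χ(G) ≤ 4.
Yes, G is 4-colorable

A valid 4-coloring: color 1: [3, 8]; color 2: [5, 6]; color 3: [0].
(χ(G) = 3 ≤ 4.)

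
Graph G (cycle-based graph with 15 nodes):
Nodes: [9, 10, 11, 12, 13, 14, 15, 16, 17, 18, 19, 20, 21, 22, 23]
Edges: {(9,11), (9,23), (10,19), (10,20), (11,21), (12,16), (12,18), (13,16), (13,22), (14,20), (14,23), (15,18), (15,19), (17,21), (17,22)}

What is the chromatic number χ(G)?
χ(G) = 3

Clique number ω(G) = 2 (lower bound: χ ≥ ω).
Odd cycle [15, 19, 10, 20, 14, 23, 9, 11, 21, 17, 22, 13, 16, 12, 18] needs 3 colors (χ ≥ 3).
The coloring below uses 3 colors, so χ(G) = 3.
A valid 3-coloring: color 1: [9, 10, 12, 14, 15, 21, 22]; color 2: [11, 13, 17, 18, 19, 20, 23]; color 3: [16].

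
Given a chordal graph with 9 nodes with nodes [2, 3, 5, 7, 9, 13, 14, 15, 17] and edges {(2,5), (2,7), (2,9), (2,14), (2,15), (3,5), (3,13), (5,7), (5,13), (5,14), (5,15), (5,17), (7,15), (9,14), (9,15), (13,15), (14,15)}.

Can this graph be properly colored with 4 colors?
Yes, G is 4-colorable

A valid 4-coloring: color 1: [5, 9]; color 2: [3, 15, 17]; color 3: [2, 13]; color 4: [7, 14].
(χ(G) = 4 ≤ 4.)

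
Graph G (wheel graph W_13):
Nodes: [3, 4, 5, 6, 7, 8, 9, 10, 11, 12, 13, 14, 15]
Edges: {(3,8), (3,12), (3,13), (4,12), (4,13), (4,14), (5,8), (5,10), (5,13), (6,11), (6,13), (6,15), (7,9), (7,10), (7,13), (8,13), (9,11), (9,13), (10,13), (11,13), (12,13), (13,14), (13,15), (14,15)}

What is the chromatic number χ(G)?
χ(G) = 3

Clique number ω(G) = 3 (lower bound: χ ≥ ω).
The clique on [3, 8, 13] has size 3, forcing χ ≥ 3, and the coloring below uses 3 colors, so χ(G) = 3.
A valid 3-coloring: color 1: [13]; color 2: [3, 4, 5, 7, 11, 15]; color 3: [6, 8, 9, 10, 12, 14].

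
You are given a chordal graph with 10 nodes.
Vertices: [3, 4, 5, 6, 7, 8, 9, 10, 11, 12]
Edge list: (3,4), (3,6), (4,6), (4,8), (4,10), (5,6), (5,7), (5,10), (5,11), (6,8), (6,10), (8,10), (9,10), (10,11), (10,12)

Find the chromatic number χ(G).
Clique number ω(G) = 4 (lower bound: χ ≥ ω).
The clique on [4, 6, 8, 10] has size 4, forcing χ ≥ 4, and the coloring below uses 4 colors, so χ(G) = 4.
A valid 4-coloring: color 1: [3, 7, 10]; color 2: [6, 9, 11, 12]; color 3: [4, 5]; color 4: [8].

χ(G) = 4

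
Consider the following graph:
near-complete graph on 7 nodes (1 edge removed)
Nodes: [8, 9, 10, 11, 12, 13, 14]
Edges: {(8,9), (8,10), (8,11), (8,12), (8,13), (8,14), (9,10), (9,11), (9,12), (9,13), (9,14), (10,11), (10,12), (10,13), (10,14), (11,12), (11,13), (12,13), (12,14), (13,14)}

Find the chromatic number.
χ(G) = 6

Clique number ω(G) = 6 (lower bound: χ ≥ ω).
The clique on [8, 9, 10, 11, 12, 13] has size 6, forcing χ ≥ 6, and the coloring below uses 6 colors, so χ(G) = 6.
A valid 6-coloring: color 1: [13]; color 2: [8]; color 3: [10]; color 4: [12]; color 5: [9]; color 6: [11, 14].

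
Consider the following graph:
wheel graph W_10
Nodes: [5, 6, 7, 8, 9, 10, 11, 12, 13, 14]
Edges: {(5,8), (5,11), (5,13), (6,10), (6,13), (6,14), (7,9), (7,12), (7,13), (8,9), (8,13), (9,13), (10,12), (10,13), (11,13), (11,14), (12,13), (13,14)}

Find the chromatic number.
Clique number ω(G) = 3 (lower bound: χ ≥ ω).
Odd cycle [6, 10, 12, 7, 9, 8, 5, 11, 14] needs 3 colors (χ ≥ 3).
Vertex 13 is adjacent to every vertex of [5, 6, 7, 8, 9, 10, 11, 12, 14], which already need 3 colors among themselves, so 13 needs a new color (χ ≥ 4).
The coloring below uses 4 colors, so χ(G) = 4.
A valid 4-coloring: color 1: [13]; color 2: [6, 9, 11, 12]; color 3: [7, 8, 10, 14]; color 4: [5].

χ(G) = 4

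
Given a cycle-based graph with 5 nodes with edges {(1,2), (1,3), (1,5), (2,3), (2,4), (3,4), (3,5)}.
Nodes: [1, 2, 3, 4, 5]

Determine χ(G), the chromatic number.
χ(G) = 3

Clique number ω(G) = 3 (lower bound: χ ≥ ω).
The clique on [1, 2, 3] has size 3, forcing χ ≥ 3, and the coloring below uses 3 colors, so χ(G) = 3.
A valid 3-coloring: color 1: [3]; color 2: [2, 5]; color 3: [1, 4].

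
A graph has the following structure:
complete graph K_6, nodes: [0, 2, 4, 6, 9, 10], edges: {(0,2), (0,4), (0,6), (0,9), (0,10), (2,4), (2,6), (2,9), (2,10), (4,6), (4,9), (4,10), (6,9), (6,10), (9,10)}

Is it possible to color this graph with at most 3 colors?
No, G is not 3-colorable

The clique on vertices [0, 2, 4, 6, 9, 10] has size 6 > 3, so it alone needs 6 colors.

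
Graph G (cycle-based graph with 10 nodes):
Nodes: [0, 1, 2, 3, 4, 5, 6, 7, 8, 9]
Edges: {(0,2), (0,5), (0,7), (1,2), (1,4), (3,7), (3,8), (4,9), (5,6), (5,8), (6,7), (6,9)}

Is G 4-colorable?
A valid 4-coloring: color 1: [0, 4, 6, 8]; color 2: [1, 5, 7, 9]; color 3: [2, 3].
(χ(G) = 3 ≤ 4.)

Yes, G is 4-colorable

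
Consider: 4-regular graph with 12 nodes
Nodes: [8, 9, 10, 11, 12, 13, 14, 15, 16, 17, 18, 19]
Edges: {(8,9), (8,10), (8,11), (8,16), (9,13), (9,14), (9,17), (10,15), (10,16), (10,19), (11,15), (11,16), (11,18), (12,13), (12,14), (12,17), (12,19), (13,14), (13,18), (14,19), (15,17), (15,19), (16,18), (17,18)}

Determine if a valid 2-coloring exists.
The clique on vertices [8, 10, 16] has size 3 > 2, so it alone needs 3 colors.

No, G is not 2-colorable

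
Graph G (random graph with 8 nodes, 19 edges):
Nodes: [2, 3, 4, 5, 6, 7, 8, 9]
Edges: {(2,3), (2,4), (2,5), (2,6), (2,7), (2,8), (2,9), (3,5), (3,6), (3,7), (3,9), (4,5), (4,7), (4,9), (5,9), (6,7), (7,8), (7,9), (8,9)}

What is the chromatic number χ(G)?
Clique number ω(G) = 4 (lower bound: χ ≥ ω).
The clique on [2, 3, 5, 9] has size 4, forcing χ ≥ 4, and the coloring below uses 4 colors, so χ(G) = 4.
A valid 4-coloring: color 1: [2]; color 2: [5, 7]; color 3: [6, 9]; color 4: [3, 4, 8].

χ(G) = 4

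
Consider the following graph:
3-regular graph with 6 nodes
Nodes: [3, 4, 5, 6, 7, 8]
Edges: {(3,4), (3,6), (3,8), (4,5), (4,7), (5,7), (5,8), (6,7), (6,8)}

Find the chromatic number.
χ(G) = 3

Clique number ω(G) = 3 (lower bound: χ ≥ ω).
The clique on [3, 6, 8] has size 3, forcing χ ≥ 3, and the coloring below uses 3 colors, so χ(G) = 3.
A valid 3-coloring: color 1: [4, 6]; color 2: [3, 5]; color 3: [7, 8].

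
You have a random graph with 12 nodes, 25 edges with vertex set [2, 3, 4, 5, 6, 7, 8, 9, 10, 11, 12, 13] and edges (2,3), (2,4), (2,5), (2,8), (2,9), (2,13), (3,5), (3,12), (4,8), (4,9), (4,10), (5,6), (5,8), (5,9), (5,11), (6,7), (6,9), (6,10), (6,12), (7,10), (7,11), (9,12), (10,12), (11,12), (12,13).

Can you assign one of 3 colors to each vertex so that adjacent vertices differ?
A valid 3-coloring: color 1: [2, 6, 11]; color 2: [4, 5, 7, 12]; color 3: [3, 8, 9, 10, 13].
(χ(G) = 3 ≤ 3.)

Yes, G is 3-colorable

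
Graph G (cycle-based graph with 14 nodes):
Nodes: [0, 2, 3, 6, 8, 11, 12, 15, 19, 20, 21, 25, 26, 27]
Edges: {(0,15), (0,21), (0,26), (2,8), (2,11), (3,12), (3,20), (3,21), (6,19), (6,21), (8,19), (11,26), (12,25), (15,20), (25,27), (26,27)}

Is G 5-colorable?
A valid 5-coloring: color 1: [2, 19, 20, 21, 25, 26]; color 2: [0, 3, 6, 8, 11, 27]; color 3: [12, 15].
(χ(G) = 3 ≤ 5.)

Yes, G is 5-colorable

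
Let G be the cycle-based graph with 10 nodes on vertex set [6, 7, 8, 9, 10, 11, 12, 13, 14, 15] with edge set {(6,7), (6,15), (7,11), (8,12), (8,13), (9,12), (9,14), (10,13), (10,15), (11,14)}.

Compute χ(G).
χ(G) = 2

Clique number ω(G) = 2 (lower bound: χ ≥ ω).
The graph is bipartite (no odd cycle), so 2 colors suffice: χ(G) = 2.
A valid 2-coloring: color 1: [7, 12, 13, 14, 15]; color 2: [6, 8, 9, 10, 11].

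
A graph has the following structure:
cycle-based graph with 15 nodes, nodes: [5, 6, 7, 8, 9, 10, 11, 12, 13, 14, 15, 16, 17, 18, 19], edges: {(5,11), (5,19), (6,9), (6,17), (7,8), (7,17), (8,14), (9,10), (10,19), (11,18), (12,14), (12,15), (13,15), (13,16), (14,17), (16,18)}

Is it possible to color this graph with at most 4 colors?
Yes, G is 4-colorable

A valid 4-coloring: color 1: [5, 8, 9, 12, 13, 17, 18]; color 2: [6, 7, 11, 14, 15, 16, 19]; color 3: [10].
(χ(G) = 3 ≤ 4.)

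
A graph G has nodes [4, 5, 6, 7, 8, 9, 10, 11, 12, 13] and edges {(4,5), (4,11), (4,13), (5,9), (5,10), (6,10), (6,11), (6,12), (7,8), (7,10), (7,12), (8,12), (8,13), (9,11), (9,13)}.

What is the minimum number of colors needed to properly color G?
Clique number ω(G) = 3 (lower bound: χ ≥ ω).
The clique on [7, 8, 12] has size 3, forcing χ ≥ 3, and the coloring below uses 3 colors, so χ(G) = 3.
A valid 3-coloring: color 1: [4, 6, 7, 9]; color 2: [10, 11, 12, 13]; color 3: [5, 8].

χ(G) = 3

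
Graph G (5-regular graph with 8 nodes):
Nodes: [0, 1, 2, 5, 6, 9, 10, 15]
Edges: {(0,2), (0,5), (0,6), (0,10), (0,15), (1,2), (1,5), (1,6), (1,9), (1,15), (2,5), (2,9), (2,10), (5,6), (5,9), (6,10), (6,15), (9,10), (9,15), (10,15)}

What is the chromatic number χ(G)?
Clique number ω(G) = 4 (lower bound: χ ≥ ω).
The clique on [0, 6, 10, 15] has size 4, forcing χ ≥ 4, and the coloring below uses 4 colors, so χ(G) = 4.
A valid 4-coloring: color 1: [2, 15]; color 2: [5, 10]; color 3: [6, 9]; color 4: [0, 1].

χ(G) = 4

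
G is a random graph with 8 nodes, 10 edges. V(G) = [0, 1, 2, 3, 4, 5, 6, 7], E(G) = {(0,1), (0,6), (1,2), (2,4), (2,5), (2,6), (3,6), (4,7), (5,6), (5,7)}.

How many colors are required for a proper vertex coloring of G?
χ(G) = 3

Clique number ω(G) = 3 (lower bound: χ ≥ ω).
The clique on [2, 5, 6] has size 3, forcing χ ≥ 3, and the coloring below uses 3 colors, so χ(G) = 3.
A valid 3-coloring: color 1: [0, 2, 3, 7]; color 2: [1, 4, 6]; color 3: [5].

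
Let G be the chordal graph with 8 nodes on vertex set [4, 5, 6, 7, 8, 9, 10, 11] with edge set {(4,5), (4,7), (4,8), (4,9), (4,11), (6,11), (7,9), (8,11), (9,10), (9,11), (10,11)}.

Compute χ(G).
Clique number ω(G) = 3 (lower bound: χ ≥ ω).
The clique on [9, 10, 11] has size 3, forcing χ ≥ 3, and the coloring below uses 3 colors, so χ(G) = 3.
A valid 3-coloring: color 1: [5, 7, 11]; color 2: [4, 6, 10]; color 3: [8, 9].

χ(G) = 3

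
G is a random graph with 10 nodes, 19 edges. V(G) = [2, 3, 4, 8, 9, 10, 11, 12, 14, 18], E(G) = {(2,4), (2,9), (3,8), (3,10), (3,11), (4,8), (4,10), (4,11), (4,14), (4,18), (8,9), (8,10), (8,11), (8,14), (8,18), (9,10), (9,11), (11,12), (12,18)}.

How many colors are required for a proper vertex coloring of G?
Clique number ω(G) = 3 (lower bound: χ ≥ ω).
The clique on [8, 9, 10] has size 3, forcing χ ≥ 3, and the coloring below uses 3 colors, so χ(G) = 3.
A valid 3-coloring: color 1: [2, 8, 12]; color 2: [3, 4, 9]; color 3: [10, 11, 14, 18].

χ(G) = 3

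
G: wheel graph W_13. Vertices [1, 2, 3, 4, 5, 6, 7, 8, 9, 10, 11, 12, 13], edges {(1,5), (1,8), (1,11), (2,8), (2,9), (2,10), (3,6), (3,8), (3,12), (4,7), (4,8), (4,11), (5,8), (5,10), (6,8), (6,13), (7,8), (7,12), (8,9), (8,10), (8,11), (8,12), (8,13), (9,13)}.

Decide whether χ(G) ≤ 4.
A valid 4-coloring: color 1: [8]; color 2: [1, 4, 6, 9, 10, 12]; color 3: [2, 3, 5, 7, 11, 13].
(χ(G) = 3 ≤ 4.)

Yes, G is 4-colorable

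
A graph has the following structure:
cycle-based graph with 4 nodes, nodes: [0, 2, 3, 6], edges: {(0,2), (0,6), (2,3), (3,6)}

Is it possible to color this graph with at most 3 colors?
Yes, G is 3-colorable

A valid 3-coloring: color 1: [0, 3]; color 2: [2, 6].
(χ(G) = 2 ≤ 3.)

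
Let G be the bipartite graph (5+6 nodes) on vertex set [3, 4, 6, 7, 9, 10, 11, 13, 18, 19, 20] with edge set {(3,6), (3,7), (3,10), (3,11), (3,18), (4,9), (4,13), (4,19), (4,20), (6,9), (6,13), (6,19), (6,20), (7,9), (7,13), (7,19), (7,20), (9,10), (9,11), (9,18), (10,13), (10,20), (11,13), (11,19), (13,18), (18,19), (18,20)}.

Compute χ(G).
χ(G) = 2

Clique number ω(G) = 2 (lower bound: χ ≥ ω).
The graph is bipartite (no odd cycle), so 2 colors suffice: χ(G) = 2.
A valid 2-coloring: color 1: [3, 9, 13, 19, 20]; color 2: [4, 6, 7, 10, 11, 18].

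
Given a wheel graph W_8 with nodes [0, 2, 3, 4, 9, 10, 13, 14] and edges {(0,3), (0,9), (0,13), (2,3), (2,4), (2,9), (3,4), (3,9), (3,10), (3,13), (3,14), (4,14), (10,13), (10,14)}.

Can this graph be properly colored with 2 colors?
The clique on vertices [0, 3, 9] has size 3 > 2, so it alone needs 3 colors.

No, G is not 2-colorable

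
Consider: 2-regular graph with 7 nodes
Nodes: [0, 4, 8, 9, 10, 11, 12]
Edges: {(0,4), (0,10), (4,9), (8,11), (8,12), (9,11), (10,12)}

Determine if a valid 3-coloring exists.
A valid 3-coloring: color 1: [0, 9, 12]; color 2: [4, 8, 10]; color 3: [11].
(χ(G) = 3 ≤ 3.)

Yes, G is 3-colorable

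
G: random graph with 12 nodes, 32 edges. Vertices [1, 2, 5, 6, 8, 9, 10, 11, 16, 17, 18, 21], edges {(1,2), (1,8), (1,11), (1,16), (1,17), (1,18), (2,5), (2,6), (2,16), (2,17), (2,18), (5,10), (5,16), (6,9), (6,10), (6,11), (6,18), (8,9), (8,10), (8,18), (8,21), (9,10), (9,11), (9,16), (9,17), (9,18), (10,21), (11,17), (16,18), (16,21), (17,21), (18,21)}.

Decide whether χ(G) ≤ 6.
Yes, G is 6-colorable

A valid 6-coloring: color 1: [10, 17, 18]; color 2: [1, 5, 9, 21]; color 3: [6, 8, 16]; color 4: [2, 11].
(χ(G) = 4 ≤ 6.)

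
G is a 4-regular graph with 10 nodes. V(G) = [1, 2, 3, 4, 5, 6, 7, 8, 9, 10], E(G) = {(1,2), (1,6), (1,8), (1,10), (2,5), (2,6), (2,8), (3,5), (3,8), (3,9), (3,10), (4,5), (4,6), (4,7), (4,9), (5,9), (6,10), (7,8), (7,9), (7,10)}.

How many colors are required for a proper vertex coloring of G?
Clique number ω(G) = 3 (lower bound: χ ≥ ω).
Suppose a proper 3-coloring c exists. The clique [1, 2, 6] takes 3 distinct colors; by symmetry let c(1) = 1, c(2) = 2, c(6) = 3.
- Vertex 8: neighbors [1, 2] already have colors [1, 2] ⇒ c(8) = 3.
- Vertex 10: neighbors [1, 6] already have colors [1, 3] ⇒ c(10) = 2.
- Vertex 3: neighbors [10, 8] already have colors [2, 3] ⇒ c(3) = 1.
- Vertex 5: neighbors [3, 2] already have colors [1, 2] ⇒ c(5) = 3.
- Vertex 7: neighbors [10, 8] already have colors [2, 3] ⇒ c(7) = 1.
- Vertex 4: neighbors [7, 5] already have colors [1, 3] ⇒ c(4) = 2.
- Vertex 9: neighbors [3, 4, 5] already have colors [1, 2, 3] — all 3 colors blocked. Contradiction.
The forced assignments end in a contradiction, so G has no proper 3-coloring (χ ≥ 4).
The coloring below uses 4 colors, so χ(G) = 4.
A valid 4-coloring: color 1: [1, 3, 4]; color 2: [2, 9, 10]; color 3: [5, 6, 8]; color 4: [7].

χ(G) = 4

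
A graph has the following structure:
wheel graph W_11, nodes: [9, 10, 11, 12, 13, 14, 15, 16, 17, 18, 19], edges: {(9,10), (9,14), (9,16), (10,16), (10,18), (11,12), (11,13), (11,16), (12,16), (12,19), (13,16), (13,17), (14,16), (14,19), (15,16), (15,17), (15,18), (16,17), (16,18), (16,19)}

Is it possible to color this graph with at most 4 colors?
A valid 4-coloring: color 1: [16]; color 2: [10, 12, 13, 14, 15]; color 3: [9, 11, 17, 18, 19].
(χ(G) = 3 ≤ 4.)

Yes, G is 4-colorable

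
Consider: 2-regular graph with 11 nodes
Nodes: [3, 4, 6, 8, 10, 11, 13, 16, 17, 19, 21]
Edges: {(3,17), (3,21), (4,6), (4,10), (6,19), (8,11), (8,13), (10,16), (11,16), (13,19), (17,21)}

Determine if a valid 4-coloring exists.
A valid 4-coloring: color 1: [3, 6, 10, 11, 13]; color 2: [4, 8, 16, 17, 19]; color 3: [21].
(χ(G) = 3 ≤ 4.)

Yes, G is 4-colorable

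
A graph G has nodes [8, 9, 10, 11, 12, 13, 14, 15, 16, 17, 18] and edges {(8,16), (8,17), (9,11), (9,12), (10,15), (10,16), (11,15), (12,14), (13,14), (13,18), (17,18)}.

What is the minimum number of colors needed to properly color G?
χ(G) = 3

Clique number ω(G) = 2 (lower bound: χ ≥ ω).
Odd cycle [12, 14, 13, 18, 17, 8, 16, 10, 15, 11, 9] needs 3 colors (χ ≥ 3).
The coloring below uses 3 colors, so χ(G) = 3.
A valid 3-coloring: color 1: [8, 10, 11, 12, 18]; color 2: [9, 13, 15, 16, 17]; color 3: [14].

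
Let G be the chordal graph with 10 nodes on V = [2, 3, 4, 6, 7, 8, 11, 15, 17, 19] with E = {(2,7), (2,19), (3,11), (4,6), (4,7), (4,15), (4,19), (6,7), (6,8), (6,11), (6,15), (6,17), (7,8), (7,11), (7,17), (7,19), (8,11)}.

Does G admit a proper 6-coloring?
A valid 6-coloring: color 1: [3, 7, 15]; color 2: [6, 19]; color 3: [2, 4, 11, 17]; color 4: [8].
(χ(G) = 4 ≤ 6.)

Yes, G is 6-colorable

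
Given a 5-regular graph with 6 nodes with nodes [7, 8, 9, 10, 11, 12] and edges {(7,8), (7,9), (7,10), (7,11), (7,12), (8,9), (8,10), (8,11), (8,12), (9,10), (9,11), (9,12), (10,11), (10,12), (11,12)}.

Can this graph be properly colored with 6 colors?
Yes, G is 6-colorable

A valid 6-coloring: color 1: [8]; color 2: [12]; color 3: [7]; color 4: [10]; color 5: [11]; color 6: [9].
(χ(G) = 6 ≤ 6.)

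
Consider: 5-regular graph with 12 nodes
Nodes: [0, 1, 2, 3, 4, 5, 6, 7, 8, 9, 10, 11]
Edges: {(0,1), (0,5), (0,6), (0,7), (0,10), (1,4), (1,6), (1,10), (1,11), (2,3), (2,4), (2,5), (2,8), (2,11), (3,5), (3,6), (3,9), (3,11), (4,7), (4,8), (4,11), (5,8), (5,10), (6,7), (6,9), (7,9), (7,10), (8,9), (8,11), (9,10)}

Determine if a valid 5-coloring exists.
A valid 5-coloring: color 1: [1, 3, 7, 8]; color 2: [0, 2, 9]; color 3: [4, 5, 6]; color 4: [10, 11].
(χ(G) = 4 ≤ 5.)

Yes, G is 5-colorable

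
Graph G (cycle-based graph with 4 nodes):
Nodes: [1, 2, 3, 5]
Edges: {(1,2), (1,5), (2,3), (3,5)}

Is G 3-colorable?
A valid 3-coloring: color 1: [2, 5]; color 2: [1, 3].
(χ(G) = 2 ≤ 3.)

Yes, G is 3-colorable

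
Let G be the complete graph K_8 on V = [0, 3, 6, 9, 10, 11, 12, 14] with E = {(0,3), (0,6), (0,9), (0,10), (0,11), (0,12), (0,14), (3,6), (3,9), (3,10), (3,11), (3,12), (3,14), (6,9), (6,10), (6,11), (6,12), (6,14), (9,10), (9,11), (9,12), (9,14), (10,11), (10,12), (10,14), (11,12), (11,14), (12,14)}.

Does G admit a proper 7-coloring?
The clique on vertices [0, 3, 6, 9, 10, 11, 12, 14] has size 8 > 7, so it alone needs 8 colors.

No, G is not 7-colorable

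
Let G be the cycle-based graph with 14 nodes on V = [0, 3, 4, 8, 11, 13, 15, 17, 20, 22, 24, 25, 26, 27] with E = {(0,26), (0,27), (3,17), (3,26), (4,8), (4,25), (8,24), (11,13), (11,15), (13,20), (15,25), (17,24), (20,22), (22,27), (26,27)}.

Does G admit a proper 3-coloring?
A valid 3-coloring: color 1: [8, 11, 17, 20, 25, 26]; color 2: [3, 4, 13, 15, 24, 27]; color 3: [0, 22].
(χ(G) = 3 ≤ 3.)

Yes, G is 3-colorable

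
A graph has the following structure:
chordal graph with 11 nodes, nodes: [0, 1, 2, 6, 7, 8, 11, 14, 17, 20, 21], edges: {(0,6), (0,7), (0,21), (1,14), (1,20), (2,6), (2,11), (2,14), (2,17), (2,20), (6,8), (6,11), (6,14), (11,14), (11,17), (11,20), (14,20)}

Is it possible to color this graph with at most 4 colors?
A valid 4-coloring: color 1: [0, 1, 2, 8]; color 2: [6, 7, 17, 20, 21]; color 3: [11]; color 4: [14].
(χ(G) = 4 ≤ 4.)

Yes, G is 4-colorable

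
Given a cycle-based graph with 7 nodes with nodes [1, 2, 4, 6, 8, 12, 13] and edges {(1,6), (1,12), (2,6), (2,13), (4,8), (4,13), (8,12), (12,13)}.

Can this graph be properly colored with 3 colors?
Yes, G is 3-colorable

A valid 3-coloring: color 1: [1, 8, 13]; color 2: [4, 6, 12]; color 3: [2].
(χ(G) = 3 ≤ 3.)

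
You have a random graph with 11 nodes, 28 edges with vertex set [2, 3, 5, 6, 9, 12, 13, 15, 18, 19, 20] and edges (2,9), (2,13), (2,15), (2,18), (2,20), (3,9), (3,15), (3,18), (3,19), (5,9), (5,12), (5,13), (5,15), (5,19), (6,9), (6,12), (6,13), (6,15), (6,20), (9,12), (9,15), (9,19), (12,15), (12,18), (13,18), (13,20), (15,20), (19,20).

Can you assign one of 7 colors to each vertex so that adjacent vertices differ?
A valid 7-coloring: color 1: [15, 18, 19]; color 2: [9, 13]; color 3: [2, 3, 5, 6]; color 4: [12, 20].
(χ(G) = 4 ≤ 7.)

Yes, G is 7-colorable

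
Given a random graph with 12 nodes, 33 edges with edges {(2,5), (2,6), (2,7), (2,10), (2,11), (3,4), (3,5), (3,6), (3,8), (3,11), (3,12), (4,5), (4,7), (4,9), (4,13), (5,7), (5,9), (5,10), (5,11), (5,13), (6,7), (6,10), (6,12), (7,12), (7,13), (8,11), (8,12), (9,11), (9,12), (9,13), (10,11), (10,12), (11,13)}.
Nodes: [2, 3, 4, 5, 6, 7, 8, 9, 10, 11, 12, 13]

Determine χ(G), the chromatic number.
χ(G) = 4

Clique number ω(G) = 4 (lower bound: χ ≥ ω).
The clique on [5, 9, 11, 13] has size 4, forcing χ ≥ 4, and the coloring below uses 4 colors, so χ(G) = 4.
A valid 4-coloring: color 1: [5, 6, 8]; color 2: [4, 11, 12]; color 3: [3, 7, 9, 10]; color 4: [2, 13].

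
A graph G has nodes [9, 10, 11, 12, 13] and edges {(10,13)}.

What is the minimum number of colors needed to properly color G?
χ(G) = 2

Clique number ω(G) = 2 (lower bound: χ ≥ ω).
The graph is bipartite (no odd cycle), so 2 colors suffice: χ(G) = 2.
A valid 2-coloring: color 1: [9, 11, 12, 13]; color 2: [10].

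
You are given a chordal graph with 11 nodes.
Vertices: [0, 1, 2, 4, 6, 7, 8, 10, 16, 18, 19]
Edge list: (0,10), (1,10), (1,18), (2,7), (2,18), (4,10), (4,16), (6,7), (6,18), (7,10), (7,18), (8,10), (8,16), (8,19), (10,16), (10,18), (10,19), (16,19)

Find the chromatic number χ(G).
χ(G) = 4

Clique number ω(G) = 4 (lower bound: χ ≥ ω).
The clique on [8, 10, 16, 19] has size 4, forcing χ ≥ 4, and the coloring below uses 4 colors, so χ(G) = 4.
A valid 4-coloring: color 1: [2, 6, 10]; color 2: [0, 16, 18]; color 3: [1, 4, 7, 19]; color 4: [8].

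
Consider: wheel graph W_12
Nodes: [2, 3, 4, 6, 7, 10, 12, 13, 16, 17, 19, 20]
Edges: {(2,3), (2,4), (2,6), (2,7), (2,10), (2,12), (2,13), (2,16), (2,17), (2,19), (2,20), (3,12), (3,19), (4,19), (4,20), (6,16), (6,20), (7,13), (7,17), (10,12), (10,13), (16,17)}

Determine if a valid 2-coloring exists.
The clique on vertices [2, 3, 19] has size 3 > 2, so it alone needs 3 colors.

No, G is not 2-colorable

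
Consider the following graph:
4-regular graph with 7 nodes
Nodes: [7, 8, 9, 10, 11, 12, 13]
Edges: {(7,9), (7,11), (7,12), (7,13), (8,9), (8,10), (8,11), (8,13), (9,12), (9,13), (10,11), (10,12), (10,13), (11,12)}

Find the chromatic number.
χ(G) = 4

Clique number ω(G) = 3 (lower bound: χ ≥ ω).
Suppose a proper 3-coloring c exists. The clique [7, 9, 12] takes 3 distinct colors; by symmetry let c(7) = 1, c(9) = 2, c(12) = 3.
- Vertex 11: neighbors [7, 12] already have colors [1, 3] ⇒ c(11) = 2.
- Vertex 10: neighbors [11, 12] already have colors [2, 3] ⇒ c(10) = 1.
- Vertex 8: neighbors [10, 9] already have colors [1, 2] ⇒ c(8) = 3.
- Vertex 13: neighbors [7, 9, 8] already have colors [1, 2, 3] — all 3 colors blocked. Contradiction.
The forced assignments end in a contradiction, so G has no proper 3-coloring (χ ≥ 4).
The coloring below uses 4 colors, so χ(G) = 4.
A valid 4-coloring: color 1: [8, 12]; color 2: [9, 10]; color 3: [11, 13]; color 4: [7].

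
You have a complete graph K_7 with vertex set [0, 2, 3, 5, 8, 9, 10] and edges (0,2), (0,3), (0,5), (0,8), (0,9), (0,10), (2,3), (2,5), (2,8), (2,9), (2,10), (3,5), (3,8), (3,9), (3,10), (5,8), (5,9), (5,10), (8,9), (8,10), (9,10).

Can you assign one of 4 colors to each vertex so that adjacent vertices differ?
No, G is not 4-colorable

The clique on vertices [0, 2, 3, 5, 8, 9, 10] has size 7 > 4, so it alone needs 7 colors.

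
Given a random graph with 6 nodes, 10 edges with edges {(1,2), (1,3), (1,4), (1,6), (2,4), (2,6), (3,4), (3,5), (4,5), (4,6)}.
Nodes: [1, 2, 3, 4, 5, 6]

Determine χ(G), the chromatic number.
Clique number ω(G) = 4 (lower bound: χ ≥ ω).
The clique on [1, 2, 4, 6] has size 4, forcing χ ≥ 4, and the coloring below uses 4 colors, so χ(G) = 4.
A valid 4-coloring: color 1: [4]; color 2: [1, 5]; color 3: [2, 3]; color 4: [6].

χ(G) = 4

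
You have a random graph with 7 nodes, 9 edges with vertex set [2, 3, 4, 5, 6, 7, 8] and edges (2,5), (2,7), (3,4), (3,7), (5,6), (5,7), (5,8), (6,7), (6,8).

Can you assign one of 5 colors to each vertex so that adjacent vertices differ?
Yes, G is 5-colorable

A valid 5-coloring: color 1: [4, 7, 8]; color 2: [3, 5]; color 3: [2, 6].
(χ(G) = 3 ≤ 5.)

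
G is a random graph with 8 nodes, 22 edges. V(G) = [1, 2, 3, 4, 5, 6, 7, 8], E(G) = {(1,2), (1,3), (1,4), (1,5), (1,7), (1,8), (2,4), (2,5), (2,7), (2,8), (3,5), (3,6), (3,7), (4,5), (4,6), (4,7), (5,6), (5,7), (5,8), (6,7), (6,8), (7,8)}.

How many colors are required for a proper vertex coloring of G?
Clique number ω(G) = 5 (lower bound: χ ≥ ω).
The clique on [1, 2, 5, 7, 8] has size 5, forcing χ ≥ 5, and the coloring below uses 5 colors, so χ(G) = 5.
A valid 5-coloring: color 1: [7]; color 2: [5]; color 3: [1, 6]; color 4: [3, 4, 8]; color 5: [2].

χ(G) = 5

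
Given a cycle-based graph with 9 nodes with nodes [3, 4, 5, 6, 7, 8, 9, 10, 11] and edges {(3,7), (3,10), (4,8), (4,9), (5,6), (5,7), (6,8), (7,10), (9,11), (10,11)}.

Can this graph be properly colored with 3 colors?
Yes, G is 3-colorable

A valid 3-coloring: color 1: [5, 8, 9, 10]; color 2: [4, 6, 7, 11]; color 3: [3].
(χ(G) = 3 ≤ 3.)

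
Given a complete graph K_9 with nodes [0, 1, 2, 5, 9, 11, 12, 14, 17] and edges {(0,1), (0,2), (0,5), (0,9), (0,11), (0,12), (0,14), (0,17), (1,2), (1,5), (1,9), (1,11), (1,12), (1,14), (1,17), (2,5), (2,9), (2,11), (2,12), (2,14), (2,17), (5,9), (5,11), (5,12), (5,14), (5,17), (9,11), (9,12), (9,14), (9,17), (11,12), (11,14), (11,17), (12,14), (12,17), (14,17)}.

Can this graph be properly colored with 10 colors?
Yes, G is 10-colorable

A valid 10-coloring: color 1: [0]; color 2: [11]; color 3: [9]; color 4: [2]; color 5: [12]; color 6: [1]; color 7: [14]; color 8: [5]; color 9: [17].
(χ(G) = 9 ≤ 10.)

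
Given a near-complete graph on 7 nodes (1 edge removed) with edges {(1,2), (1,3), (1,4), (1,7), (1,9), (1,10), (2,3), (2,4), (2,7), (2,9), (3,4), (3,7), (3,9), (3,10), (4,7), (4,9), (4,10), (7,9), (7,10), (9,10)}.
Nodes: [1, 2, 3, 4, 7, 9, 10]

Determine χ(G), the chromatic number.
Clique number ω(G) = 6 (lower bound: χ ≥ ω).
The clique on [1, 2, 3, 4, 7, 9] has size 6, forcing χ ≥ 6, and the coloring below uses 6 colors, so χ(G) = 6.
A valid 6-coloring: color 1: [1]; color 2: [7]; color 3: [4]; color 4: [9]; color 5: [3]; color 6: [2, 10].

χ(G) = 6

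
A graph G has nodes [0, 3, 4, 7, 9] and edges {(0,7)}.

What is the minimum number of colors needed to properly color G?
χ(G) = 2

Clique number ω(G) = 2 (lower bound: χ ≥ ω).
The graph is bipartite (no odd cycle), so 2 colors suffice: χ(G) = 2.
A valid 2-coloring: color 1: [0, 3, 4, 9]; color 2: [7].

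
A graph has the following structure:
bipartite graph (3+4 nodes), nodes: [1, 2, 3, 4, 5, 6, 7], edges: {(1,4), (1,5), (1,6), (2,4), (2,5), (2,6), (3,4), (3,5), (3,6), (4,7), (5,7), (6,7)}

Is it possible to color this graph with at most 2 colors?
A valid 2-coloring: color 1: [4, 5, 6]; color 2: [1, 2, 3, 7].
(χ(G) = 2 ≤ 2.)

Yes, G is 2-colorable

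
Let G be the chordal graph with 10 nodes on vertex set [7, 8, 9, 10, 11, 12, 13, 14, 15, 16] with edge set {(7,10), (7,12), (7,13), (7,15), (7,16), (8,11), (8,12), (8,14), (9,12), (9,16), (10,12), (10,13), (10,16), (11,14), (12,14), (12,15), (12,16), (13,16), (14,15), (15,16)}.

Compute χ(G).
χ(G) = 4

Clique number ω(G) = 4 (lower bound: χ ≥ ω).
The clique on [7, 10, 12, 16] has size 4, forcing χ ≥ 4, and the coloring below uses 4 colors, so χ(G) = 4.
A valid 4-coloring: color 1: [11, 12, 13]; color 2: [14, 16]; color 3: [7, 8, 9]; color 4: [10, 15].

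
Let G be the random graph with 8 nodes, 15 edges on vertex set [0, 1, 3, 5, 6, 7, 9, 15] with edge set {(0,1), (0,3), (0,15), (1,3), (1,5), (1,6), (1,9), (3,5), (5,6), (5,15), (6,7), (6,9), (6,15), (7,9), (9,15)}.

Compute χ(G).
χ(G) = 3

Clique number ω(G) = 3 (lower bound: χ ≥ ω).
The clique on [1, 6, 9] has size 3, forcing χ ≥ 3, and the coloring below uses 3 colors, so χ(G) = 3.
A valid 3-coloring: color 1: [1, 7, 15]; color 2: [3, 6]; color 3: [0, 5, 9].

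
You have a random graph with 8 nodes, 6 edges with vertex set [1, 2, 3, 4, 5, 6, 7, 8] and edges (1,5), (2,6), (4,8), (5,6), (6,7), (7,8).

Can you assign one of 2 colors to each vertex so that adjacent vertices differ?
A valid 2-coloring: color 1: [1, 3, 6, 8]; color 2: [2, 4, 5, 7].
(χ(G) = 2 ≤ 2.)

Yes, G is 2-colorable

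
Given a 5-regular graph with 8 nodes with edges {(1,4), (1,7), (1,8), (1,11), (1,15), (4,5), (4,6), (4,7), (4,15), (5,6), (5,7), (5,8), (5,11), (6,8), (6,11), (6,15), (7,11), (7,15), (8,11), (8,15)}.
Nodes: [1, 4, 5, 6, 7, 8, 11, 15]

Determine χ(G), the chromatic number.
Clique number ω(G) = 4 (lower bound: χ ≥ ω).
The clique on [1, 4, 7, 15] has size 4, forcing χ ≥ 4, and the coloring below uses 4 colors, so χ(G) = 4.
A valid 4-coloring: color 1: [4, 8]; color 2: [1, 5]; color 3: [6, 7]; color 4: [11, 15].

χ(G) = 4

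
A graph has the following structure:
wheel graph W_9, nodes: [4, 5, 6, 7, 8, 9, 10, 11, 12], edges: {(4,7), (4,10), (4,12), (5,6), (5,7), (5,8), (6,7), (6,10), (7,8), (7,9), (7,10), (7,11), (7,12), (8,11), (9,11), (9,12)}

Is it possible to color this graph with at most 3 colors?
Yes, G is 3-colorable

A valid 3-coloring: color 1: [7]; color 2: [4, 6, 8, 9]; color 3: [5, 10, 11, 12].
(χ(G) = 3 ≤ 3.)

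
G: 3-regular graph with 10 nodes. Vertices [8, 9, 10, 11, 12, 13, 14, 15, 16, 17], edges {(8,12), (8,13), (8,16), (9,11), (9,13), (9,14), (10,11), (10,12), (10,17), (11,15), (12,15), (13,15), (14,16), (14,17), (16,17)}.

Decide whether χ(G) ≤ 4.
A valid 4-coloring: color 1: [11, 12, 13, 17]; color 2: [8, 10, 14, 15]; color 3: [9, 16].
(χ(G) = 3 ≤ 4.)

Yes, G is 4-colorable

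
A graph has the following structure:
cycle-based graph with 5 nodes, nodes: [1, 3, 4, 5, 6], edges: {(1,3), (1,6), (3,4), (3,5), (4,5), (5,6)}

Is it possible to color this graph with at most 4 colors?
A valid 4-coloring: color 1: [1, 5]; color 2: [3, 6]; color 3: [4].
(χ(G) = 3 ≤ 4.)

Yes, G is 4-colorable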